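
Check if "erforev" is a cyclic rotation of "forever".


Word: "forever", Candidate: "erforev"
Method: check if candidate is substring of word+word
"foreverforever" contains "erforev"? Yes
Is rotation = Yes


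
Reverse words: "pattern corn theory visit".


Original: "pattern corn theory visit"
Words (1..n): pattern | corn | theory | visit
Reversed (n..1): visit | theory | corn | pattern
Result = "visit theory corn pattern"


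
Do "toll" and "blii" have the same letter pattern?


Pattern of "toll": [0, 1, 2, 2]
Pattern of "blii": [0, 1, 2, 2]
Patterns match
Same pattern = Yes


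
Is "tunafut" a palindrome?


Word: "tunafut"
Reversed: "tufanut"
Forward == Backward? tunafut != tufanut
Palindrome = No


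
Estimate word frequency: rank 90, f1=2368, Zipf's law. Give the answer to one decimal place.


Zipf's law: f(r) = f(1) / r
f(1) = 2368
f(90) = 2368 / 90
= 26.3 occurrences


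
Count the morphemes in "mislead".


Word: "mislead"
Morphemes: mis- | lead
Each morpheme carries meaning
= 2 morphemes


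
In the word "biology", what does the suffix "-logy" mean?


Suffix: -logy
Example: biology (bio- + -logy)
Meaning = study of


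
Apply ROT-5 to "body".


Word: "body"
Shift: 5
Each letter → (letter + shift) mod 26:
  'b' (1) + 5 = 6 → 'g'
  'o' (14) + 5 = 19 → 't'
  'd' (3) + 5 = 8 → 'i'
  'y' (24) + 5 = 3 → 'd'
Result = "gtid"


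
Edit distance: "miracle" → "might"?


Word 1: "miracle" (length 7)
Word 2: "might" (length 5)
One optimal edit sequence (insert/delete/substitute each cost 1):
  1. keep 'm'
  2. keep 'i'
  3. delete 'r'  (+1)
  4. delete 'a'  (+1)
  5. substitute 'c' -> 'g'  (+1)
  6. substitute 'l' -> 'h'  (+1)
  7. substitute 'e' -> 't'  (+1)
Total edit operations: 5
Edit distance = 5


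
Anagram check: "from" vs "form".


Word 1: "from" → sorted: fmor
Word 2: "form" → sorted: fmor
Same letters? fmor == fmor
Anagram = Yes


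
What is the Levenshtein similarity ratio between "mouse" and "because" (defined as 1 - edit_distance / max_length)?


Word 1: "mouse" (length 5)
Word 2: "because" (length 7)
One optimal edit sequence:
  1. insert 'b'  (+1)
  2. insert 'e'  (+1)
  3. substitute 'm' -> 'c'  (+1)
  4. substitute 'o' -> 'a'  (+1)
  5. keep 'u'
  6. keep 's'
  7. keep 'e'
Edit distance = 4
Max length = max(5, 7) = 7
Similarity = 1 - 4/7
= 0.4286


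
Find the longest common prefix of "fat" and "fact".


Word 1: "fat"
Word 2: "fact"
Comparing from start:
  Pos 0: 'f' == 'f'
  Pos 1: 'a' == 'a'
  Pos 2: 't' != 'c' (stop)
LCP = "fa" (length 2)


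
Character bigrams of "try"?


Word: "try" (length 3)
Number of bigrams = 3 - 2 + 1 = 2
  Position 0: "tr"
  Position 1: "ry"
Bigrams = "tr", "ry"


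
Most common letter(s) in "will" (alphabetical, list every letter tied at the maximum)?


Word: "will"
Letter counts:
  'i': 1
  'l': 2
  'w': 1
Maximum count = 2
Most frequent = 'l' (2 times each)


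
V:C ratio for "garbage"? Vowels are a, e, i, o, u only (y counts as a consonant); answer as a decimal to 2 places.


Word: "garbage"
Vowels (a,e,i,o,u): 3
Consonants: 4
Ratio = 3/4
= 0.75


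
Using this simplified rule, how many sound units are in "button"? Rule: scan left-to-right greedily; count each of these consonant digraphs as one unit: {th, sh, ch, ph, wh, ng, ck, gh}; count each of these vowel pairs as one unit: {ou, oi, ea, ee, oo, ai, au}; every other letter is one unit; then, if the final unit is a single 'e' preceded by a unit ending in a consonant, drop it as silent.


Word: "button" (6 letters)
Left-to-right scan:
  1. 'b' (letter)
  2. 'u' (letter)
  3. 't' (letter)
  4. 't' (letter)
  5. 'o' (letter)
  6. 'n' (letter)
Units from scan: 6
Sound units = 6 units


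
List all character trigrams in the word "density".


Word: "density" (length 7)
Number of trigrams = 7 - 3 + 1 = 5
  Position 0: "den"
  Position 1: "ens"
  Position 2: "nsi"
  Position 3: "sit"
  Position 4: "ity"
Trigrams = "den", "ens", "nsi", "sit", "ity"


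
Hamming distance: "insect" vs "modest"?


Comparing character by character (same length = 6):
  Pos 0: 'i' vs 'm' !=
  Pos 1: 'n' vs 'o' !=
  Pos 2: 's' vs 'd' !=
  Pos 3: 'e' vs 'e' =
  Pos 4: 'c' vs 's' !=
  Pos 5: 't' vs 't' =
Hamming distance = 4


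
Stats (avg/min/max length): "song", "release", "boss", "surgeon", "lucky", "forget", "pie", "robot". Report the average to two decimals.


Lengths: "song"=4, "release"=7, "boss"=4, "surgeon"=7, "lucky"=5, "forget"=6, "pie"=3, "robot"=5
Sum = 41, Count = 8
Average = 41/8 = 5.13
= avg=5.13, min=3, max=7


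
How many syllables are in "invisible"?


Word: "invisible"
Syllable breakdown: in · vis · i · ble
Counting: 4 parts
= 4 syllables


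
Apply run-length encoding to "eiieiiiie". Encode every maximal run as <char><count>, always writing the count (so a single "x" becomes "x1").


String: "eiieiiiie"
Scanning for consecutive runs:
  'e' x 1
  'i' x 2
  'e' x 1
  'i' x 4
  'e' x 1
RLE = "e1i2e1i4e1"


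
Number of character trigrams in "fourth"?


Word: "fourth" (length 6)
Number of 3-grams = length - 3 + 1 = 6 - 3 + 1
= 4


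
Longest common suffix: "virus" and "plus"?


Word 1: "virus"
Word 2: "plus"
Comparing from end:
  Pos -1: 's' == 's'
  Pos -2: 'u' == 'u'
  Pos -3: 'r' != 'l' (stop)
LCS = "us" (length 2)


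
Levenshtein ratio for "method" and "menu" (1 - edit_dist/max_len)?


Word 1: "method" (length 6)
Word 2: "menu" (length 4)
One optimal edit sequence:
  1. keep 'm'
  2. keep 'e'
  3. delete 't'  (+1)
  4. delete 'h'  (+1)
  5. substitute 'o' -> 'n'  (+1)
  6. substitute 'd' -> 'u'  (+1)
Edit distance = 4
Max length = max(6, 4) = 6
Similarity = 1 - 4/6
= 0.3333


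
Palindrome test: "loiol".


Word: "loiol"
Reversed: "loiol"
Forward == Backward? loiol == loiol
Palindrome = Yes


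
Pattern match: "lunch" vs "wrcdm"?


Pattern of "lunch": [0, 1, 2, 3, 4]
Pattern of "wrcdm": [0, 1, 2, 3, 4]
Patterns match
Same pattern = Yes


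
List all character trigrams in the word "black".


Word: "black" (length 5)
Number of trigrams = 5 - 3 + 1 = 3
  Position 0: "bla"
  Position 1: "lac"
  Position 2: "ack"
Trigrams = "bla", "lac", "ack"


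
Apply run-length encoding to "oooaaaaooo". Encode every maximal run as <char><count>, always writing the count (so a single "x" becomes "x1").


String: "oooaaaaooo"
Scanning for consecutive runs:
  'o' x 3
  'a' x 4
  'o' x 3
RLE = "o3a4o3"


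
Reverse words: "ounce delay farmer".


Original: "ounce delay farmer"
Words (1..n): ounce | delay | farmer
Reversed (n..1): farmer | delay | ounce
Result = "farmer delay ounce"


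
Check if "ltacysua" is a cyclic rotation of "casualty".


Word: "casualty", Candidate: "ltacysua"
Method: check if candidate is substring of word+word
"casualtycasualty" contains "ltacysua"? No
Is rotation = No


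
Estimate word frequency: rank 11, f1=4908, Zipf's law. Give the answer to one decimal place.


Zipf's law: f(r) = f(1) / r
f(1) = 4908
f(11) = 4908 / 11
= 446.2 occurrences


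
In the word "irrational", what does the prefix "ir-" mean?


Prefix: ir-
Example: irrational (ir- + rational)
Meaning = not


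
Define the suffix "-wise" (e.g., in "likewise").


Suffix: -wise
Example: likewise = like + -wise
Meaning = in the manner of


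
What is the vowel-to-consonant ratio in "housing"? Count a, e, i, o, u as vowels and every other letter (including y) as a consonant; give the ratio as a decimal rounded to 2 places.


Word: "housing"
Vowels (a,e,i,o,u): 3
Consonants: 4
Ratio = 3/4
= 0.75


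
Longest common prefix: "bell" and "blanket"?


Word 1: "bell"
Word 2: "blanket"
Comparing from start:
  Pos 0: 'b' == 'b'
  Pos 1: 'e' != 'l' (stop)
LCP = "b" (length 1)


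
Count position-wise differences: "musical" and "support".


Comparing character by character (same length = 7):
  Pos 0: 'm' vs 's' !=
  Pos 1: 'u' vs 'u' =
  Pos 2: 's' vs 'p' !=
  Pos 3: 'i' vs 'p' !=
  Pos 4: 'c' vs 'o' !=
  Pos 5: 'a' vs 'r' !=
  Pos 6: 'l' vs 't' !=
Hamming distance = 6


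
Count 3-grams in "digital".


Word: "digital" (length 7)
Number of 3-grams = length - 3 + 1 = 7 - 3 + 1
= 5


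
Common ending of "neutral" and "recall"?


Word 1: "neutral"
Word 2: "recall"
Comparing from end:
  Pos -1: 'l' == 'l'
  Pos -2: 'a' != 'l' (stop)
LCS = "l" (length 1)


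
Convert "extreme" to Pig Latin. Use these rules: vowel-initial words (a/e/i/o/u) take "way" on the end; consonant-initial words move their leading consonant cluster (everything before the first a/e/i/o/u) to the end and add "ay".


Word: "extreme"
Starts with vowel → add 'way'
Pig Latin = "extremeway"


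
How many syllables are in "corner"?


Word: "corner"
Syllable breakdown: cor / ner
Counting: 2 parts
= 2 syllables


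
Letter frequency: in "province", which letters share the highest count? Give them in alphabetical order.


Word: "province"
Letter counts:
  'c': 1
  'e': 1
  'i': 1
  'n': 1
  'o': 1
  'p': 1
  'r': 1
  'v': 1
Maximum count = 1
Most frequent = 'c', 'e', 'i', 'n', 'o', 'p', 'r', 'v' (1 time each)


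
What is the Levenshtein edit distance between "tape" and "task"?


Word 1: "tape" (length 4)
Word 2: "task" (length 4)
One optimal edit sequence (insert/delete/substitute each cost 1):
  1. keep 't'
  2. keep 'a'
  3. substitute 'p' -> 's'  (+1)
  4. substitute 'e' -> 'k'  (+1)
Total edit operations: 2
Edit distance = 2


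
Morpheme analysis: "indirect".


Word: "indirect"
Morphemes: in- + direct
Each morpheme carries meaning
= 2 morphemes


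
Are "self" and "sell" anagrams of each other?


Word 1: "self" → sorted: efls
Word 2: "sell" → sorted: ells
Same letters? efls != ells
Anagram = No


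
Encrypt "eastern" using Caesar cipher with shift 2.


Word: "eastern"
Shift: 2
Each letter → (letter + shift) mod 26:
  'e' (4) + 2 = 6 → 'g'
  'a' (0) + 2 = 2 → 'c'
  's' (18) + 2 = 20 → 'u'
  't' (19) + 2 = 21 → 'v'
  'e' (4) + 2 = 6 → 'g'
  'r' (17) + 2 = 19 → 't'
  'n' (13) + 2 = 15 → 'p'
Result = "gcuvgtp"


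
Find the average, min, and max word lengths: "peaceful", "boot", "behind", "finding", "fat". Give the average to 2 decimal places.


Lengths: "peaceful"=8, "boot"=4, "behind"=6, "finding"=7, "fat"=3
Sum = 28, Count = 5
Average = 28/5 = 5.60
= avg=5.60, min=3, max=8


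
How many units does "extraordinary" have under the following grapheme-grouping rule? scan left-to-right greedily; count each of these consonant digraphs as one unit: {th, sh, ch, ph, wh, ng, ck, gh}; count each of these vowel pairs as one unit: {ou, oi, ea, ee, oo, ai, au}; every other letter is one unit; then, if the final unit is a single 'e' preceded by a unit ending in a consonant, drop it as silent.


Word: "extraordinary" (13 letters)
Left-to-right scan:
  [1] 'e' (letter)
  [2] 'x' (letter)
  [3] 't' (letter)
  [4] 'r' (letter)
  [5] 'a' (letter)
  [6] 'o' (letter)
  [7] 'r' (letter)
  [8] 'd' (letter)
  [9] 'i' (letter)
  [10] 'n' (letter)
  [11] 'a' (letter)
  [12] 'r' (letter)
  [13] 'y' (letter)
Units from scan: 13
Sound units = 13 units


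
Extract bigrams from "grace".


Word: "grace" (length 5)
Number of bigrams = 5 - 2 + 1 = 4
  Position 0: "gr"
  Position 1: "ra"
  Position 2: "ac"
  Position 3: "ce"
Bigrams = "gr", "ra", "ac", "ce"


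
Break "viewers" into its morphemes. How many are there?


Word: "viewers"
Morphemes: view + -er + -s
Each morpheme carries meaning
= 3 morphemes


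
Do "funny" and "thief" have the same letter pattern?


Pattern of "funny": [0, 1, 2, 2, 3]
Pattern of "thief": [0, 1, 2, 3, 4]
Patterns do not match
Same pattern = No


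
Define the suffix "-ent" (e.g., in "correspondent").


Suffix: -ent
Example: correspondent (correspond + -ent)
Meaning = one who / that which


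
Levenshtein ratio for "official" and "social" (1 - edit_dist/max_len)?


Word 1: "official" (length 8)
Word 2: "social" (length 6)
One optimal edit sequence:
  1. delete 'o'  (+1)
  2. delete 'f'  (+1)
  3. substitute 'f' -> 's'  (+1)
  4. substitute 'i' -> 'o'  (+1)
  5. keep 'c'
  6. keep 'i'
  7. keep 'a'
  8. keep 'l'
Edit distance = 4
Max length = max(8, 6) = 8
Similarity = 1 - 4/8
= 0.5000


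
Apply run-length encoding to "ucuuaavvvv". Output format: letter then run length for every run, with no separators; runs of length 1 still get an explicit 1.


String: "ucuuaavvvv"
Scanning for consecutive runs:
  'u' x 1
  'c' x 1
  'u' x 2
  'a' x 2
  'v' x 4
RLE = "u1c1u2a2v4"


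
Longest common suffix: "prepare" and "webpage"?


Word 1: "prepare"
Word 2: "webpage"
Comparing from end:
  Pos -1: 'e' == 'e'
  Pos -2: 'r' != 'g' (stop)
LCS = "e" (length 1)


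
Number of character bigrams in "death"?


Word: "death" (length 5)
Number of 2-grams = length - 2 + 1 = 5 - 2 + 1
= 4


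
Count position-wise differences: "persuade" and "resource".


Comparing character by character (same length = 8):
  Pos 0: 'p' vs 'r' !=
  Pos 1: 'e' vs 'e' =
  Pos 2: 'r' vs 's' !=
  Pos 3: 's' vs 'o' !=
  Pos 4: 'u' vs 'u' =
  Pos 5: 'a' vs 'r' !=
  Pos 6: 'd' vs 'c' !=
  Pos 7: 'e' vs 'e' =
Hamming distance = 5


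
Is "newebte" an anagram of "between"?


Word 1: "between" → sorted: beeentw
Word 2: "newebte" → sorted: beeentw
Same letters? beeentw == beeentw
Anagram = Yes


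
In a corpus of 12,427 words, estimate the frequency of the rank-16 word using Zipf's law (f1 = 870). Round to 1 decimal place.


Zipf's law: f(r) = f(1) / r
f(1) = 870
f(16) = 870 / 16
= 54.4 occurrences


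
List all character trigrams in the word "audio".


Word: "audio" (length 5)
Number of trigrams = 5 - 3 + 1 = 3
  Position 0: "aud"
  Position 1: "udi"
  Position 2: "dio"
Trigrams = "aud", "udi", "dio"


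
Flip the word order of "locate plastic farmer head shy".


Original: "locate plastic farmer head shy"
Words (1..n): locate | plastic | farmer | head | shy
Reversed (n..1): shy | head | farmer | plastic | locate
Result = "shy head farmer plastic locate"


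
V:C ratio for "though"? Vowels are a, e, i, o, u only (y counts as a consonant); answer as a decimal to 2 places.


Word: "though"
Vowels (a,e,i,o,u): 2
Consonants: 4
Ratio = 2/4
= 0.50


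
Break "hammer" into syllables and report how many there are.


Word: "hammer"
Syllable breakdown: ham · mer
Counting: 2 parts
= 2 syllables


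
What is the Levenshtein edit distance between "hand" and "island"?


Word 1: "hand" (length 4)
Word 2: "island" (length 6)
One optimal edit sequence (insert/delete/substitute each cost 1):
  1. insert 'i'  (+1)
  2. insert 's'  (+1)
  3. substitute 'h' -> 'l'  (+1)
  4. keep 'a'
  5. keep 'n'
  6. keep 'd'
Total edit operations: 3
Edit distance = 3


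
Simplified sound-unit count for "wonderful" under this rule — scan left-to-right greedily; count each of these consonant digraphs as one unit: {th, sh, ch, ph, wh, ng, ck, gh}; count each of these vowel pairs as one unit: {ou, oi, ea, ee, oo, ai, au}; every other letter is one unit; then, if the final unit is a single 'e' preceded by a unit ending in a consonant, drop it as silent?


Word: "wonderful" (9 letters)
Left-to-right scan:
  1. 'w' (letter)
  2. 'o' (letter)
  3. 'n' (letter)
  4. 'd' (letter)
  5. 'e' (letter)
  6. 'r' (letter)
  7. 'f' (letter)
  8. 'u' (letter)
  9. 'l' (letter)
Units from scan: 9
Sound units = 9 units


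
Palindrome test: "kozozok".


Word: "kozozok"
Reversed: "kozozok"
Forward == Backward? kozozok == kozozok
Palindrome = Yes


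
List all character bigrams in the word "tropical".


Word: "tropical" (length 8)
Number of bigrams = 8 - 2 + 1 = 7
  Position 0: "tr"
  Position 1: "ro"
  Position 2: "op"
  Position 3: "pi"
  Position 4: "ic"
  Position 5: "ca"
  Position 6: "al"
Bigrams = "tr", "ro", "op", "pi", "ic", "ca", "al"


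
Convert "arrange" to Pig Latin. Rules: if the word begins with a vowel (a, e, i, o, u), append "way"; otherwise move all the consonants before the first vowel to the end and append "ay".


Word: "arrange"
Starts with vowel → add 'way'
Pig Latin = "arrangeway"


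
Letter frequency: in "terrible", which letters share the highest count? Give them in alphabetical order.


Word: "terrible"
Letter counts:
  'b': 1
  'e': 2
  'i': 1
  'l': 1
  'r': 2
  't': 1
Maximum count = 2
Most frequent = 'e', 'r' (2 times each)


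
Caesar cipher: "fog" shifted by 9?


Word: "fog"
Shift: 9
Each letter → (letter + shift) mod 26:
  'f' (5) + 9 = 14 → 'o'
  'o' (14) + 9 = 23 → 'x'
  'g' (6) + 9 = 15 → 'p'
Result = "oxp"


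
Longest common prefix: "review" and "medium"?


Word 1: "review"
Word 2: "medium"
Comparing from start:
  Pos 0: 'r' != 'm' (stop)
LCP = "" (length 0)


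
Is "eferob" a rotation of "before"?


Word: "before", Candidate: "eferob"
Method: check if candidate is substring of word+word
"beforebefore" contains "eferob"? No
Is rotation = No


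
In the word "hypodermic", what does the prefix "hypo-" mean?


Prefix: hypo-
Example: hypodermic (hypo- + dermic)
Meaning = under / below normal


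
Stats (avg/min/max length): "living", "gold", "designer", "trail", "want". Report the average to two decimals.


Lengths: "living"=6, "gold"=4, "designer"=8, "trail"=5, "want"=4
Sum = 27, Count = 5
Average = 27/5 = 5.40
= avg=5.40, min=4, max=8


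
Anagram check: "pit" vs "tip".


Word 1: "pit" → sorted: ipt
Word 2: "tip" → sorted: ipt
Same letters? ipt == ipt
Anagram = Yes


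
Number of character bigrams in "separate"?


Word: "separate" (length 8)
Number of 2-grams = length - 2 + 1 = 8 - 2 + 1
= 7


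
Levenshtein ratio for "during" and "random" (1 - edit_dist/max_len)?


Word 1: "during" (length 6)
Word 2: "random" (length 6)
One optimal edit sequence:
  1. substitute 'd' -> 'r'  (+1)
  2. substitute 'u' -> 'a'  (+1)
  3. substitute 'r' -> 'n'  (+1)
  4. substitute 'i' -> 'd'  (+1)
  5. substitute 'n' -> 'o'  (+1)
  6. substitute 'g' -> 'm'  (+1)
Edit distance = 6
Max length = max(6, 6) = 6
Similarity = 1 - 6/6
= 0.0000


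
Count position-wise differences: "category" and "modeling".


Comparing character by character (same length = 8):
  Pos 0: 'c' vs 'm' !=
  Pos 1: 'a' vs 'o' !=
  Pos 2: 't' vs 'd' !=
  Pos 3: 'e' vs 'e' =
  Pos 4: 'g' vs 'l' !=
  Pos 5: 'o' vs 'i' !=
  Pos 6: 'r' vs 'n' !=
  Pos 7: 'y' vs 'g' !=
Hamming distance = 7


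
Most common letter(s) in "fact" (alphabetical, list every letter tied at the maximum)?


Word: "fact"
Letter counts:
  'a': 1
  'c': 1
  'f': 1
  't': 1
Maximum count = 1
Most frequent = 'a', 'c', 'f', 't' (1 time each)


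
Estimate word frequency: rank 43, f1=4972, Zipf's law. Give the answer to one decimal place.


Zipf's law: f(r) = f(1) / r
f(1) = 4972
f(43) = 4972 / 43
= 115.6 occurrences


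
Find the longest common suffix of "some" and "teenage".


Word 1: "some"
Word 2: "teenage"
Comparing from end:
  Pos -1: 'e' == 'e'
  Pos -2: 'm' != 'g' (stop)
LCS = "e" (length 1)


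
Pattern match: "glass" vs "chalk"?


Pattern of "glass": [0, 1, 2, 3, 3]
Pattern of "chalk": [0, 1, 2, 3, 4]
Patterns do not match
Same pattern = No


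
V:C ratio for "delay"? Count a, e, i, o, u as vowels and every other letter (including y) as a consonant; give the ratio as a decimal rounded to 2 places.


Word: "delay"
Vowels (a,e,i,o,u): 2
Consonants: 3
Ratio = 2/3
= 0.67


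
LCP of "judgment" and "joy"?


Word 1: "judgment"
Word 2: "joy"
Comparing from start:
  Pos 0: 'j' == 'j'
  Pos 1: 'u' != 'o' (stop)
LCP = "j" (length 1)


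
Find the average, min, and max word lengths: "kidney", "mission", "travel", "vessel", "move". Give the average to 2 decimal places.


Lengths: "kidney"=6, "mission"=7, "travel"=6, "vessel"=6, "move"=4
Sum = 29, Count = 5
Average = 29/5 = 5.80
= avg=5.80, min=4, max=7


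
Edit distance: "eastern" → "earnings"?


Word 1: "eastern" (length 7)
Word 2: "earnings" (length 8)
One optimal edit sequence (insert/delete/substitute each cost 1):
  1. keep 'e'
  2. keep 'a'
  3. insert 'r'  (+1)
  4. substitute 's' -> 'n'  (+1)
  5. substitute 't' -> 'i'  (+1)
  6. substitute 'e' -> 'n'  (+1)
  7. substitute 'r' -> 'g'  (+1)
  8. substitute 'n' -> 's'  (+1)
Total edit operations: 6
Edit distance = 6


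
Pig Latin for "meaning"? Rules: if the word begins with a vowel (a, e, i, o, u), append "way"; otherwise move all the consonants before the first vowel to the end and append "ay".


Word: "meaning"
Starts with consonant(s) → move to end, add 'ay'
Consonant cluster: "m"
Pig Latin = "eaningmay"


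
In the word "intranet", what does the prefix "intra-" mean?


Prefix: intra-
As in: intranet -> intra- + net
Meaning = within


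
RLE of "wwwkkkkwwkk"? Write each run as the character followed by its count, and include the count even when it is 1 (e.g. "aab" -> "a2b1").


String: "wwwkkkkwwkk"
Scanning for consecutive runs:
  'w' x 3
  'k' x 4
  'w' x 2
  'k' x 2
RLE = "w3k4w2k2"


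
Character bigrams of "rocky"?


Word: "rocky" (length 5)
Number of bigrams = 5 - 2 + 1 = 4
  Position 0: "ro"
  Position 1: "oc"
  Position 2: "ck"
  Position 3: "ky"
Bigrams = "ro", "oc", "ck", "ky"


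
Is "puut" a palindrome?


Word: "puut"
Reversed: "tuup"
Forward == Backward? puut != tuup
Palindrome = No


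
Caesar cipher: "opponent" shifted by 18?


Word: "opponent"
Shift: 18
Each letter → (letter + shift) mod 26:
  'o' (14) + 18 = 6 → 'g'
  'p' (15) + 18 = 7 → 'h'
  'p' (15) + 18 = 7 → 'h'
  'o' (14) + 18 = 6 → 'g'
  'n' (13) + 18 = 5 → 'f'
  'e' (4) + 18 = 22 → 'w'
  'n' (13) + 18 = 5 → 'f'
  't' (19) + 18 = 11 → 'l'
Result = "ghhgfwfl"


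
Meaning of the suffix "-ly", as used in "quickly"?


Suffix: -ly
As in: quickly -> quick + -ly
Meaning = in a manner


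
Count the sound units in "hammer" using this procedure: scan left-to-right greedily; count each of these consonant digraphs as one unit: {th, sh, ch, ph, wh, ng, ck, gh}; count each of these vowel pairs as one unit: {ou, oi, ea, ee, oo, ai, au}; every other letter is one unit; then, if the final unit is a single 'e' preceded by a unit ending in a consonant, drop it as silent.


Word: "hammer" (6 letters)
Left-to-right scan:
  (1) 'h' (letter)
  (2) 'a' (letter)
  (3) 'm' (letter)
  (4) 'm' (letter)
  (5) 'e' (letter)
  (6) 'r' (letter)
Units from scan: 6
Sound units = 6 units


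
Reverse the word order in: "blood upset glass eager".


Original: "blood upset glass eager"
Words (1..n): blood | upset | glass | eager
Reversed (n..1): eager | glass | upset | blood
Result = "eager glass upset blood"


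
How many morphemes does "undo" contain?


Word: "undo"
Morphemes: un- + do
Each morpheme carries meaning
= 2 morphemes


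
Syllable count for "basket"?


Word: "basket"
Syllable breakdown: bas-ket
Counting: 2 parts
= 2 syllables


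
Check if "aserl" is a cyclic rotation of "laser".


Word: "laser", Candidate: "aserl"
Method: check if candidate is substring of word+word
"laserlaser" contains "aserl"? Yes
Is rotation = Yes


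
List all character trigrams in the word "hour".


Word: "hour" (length 4)
Number of trigrams = 4 - 3 + 1 = 2
  Position 0: "hou"
  Position 1: "our"
Trigrams = "hou", "our"


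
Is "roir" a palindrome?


Word: "roir"
Reversed: "rior"
Forward == Backward? roir != rior
Palindrome = No


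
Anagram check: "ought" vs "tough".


Word 1: "ought" → sorted: ghotu
Word 2: "tough" → sorted: ghotu
Same letters? ghotu == ghotu
Anagram = Yes


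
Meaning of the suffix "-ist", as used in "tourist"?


Suffix: -ist
Example: tourist = tour + -ist
Meaning = one who practices


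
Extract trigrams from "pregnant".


Word: "pregnant" (length 8)
Number of trigrams = 8 - 3 + 1 = 6
  Position 0: "pre"
  Position 1: "reg"
  Position 2: "egn"
  Position 3: "gna"
  Position 4: "nan"
  Position 5: "ant"
Trigrams = "pre", "reg", "egn", "gna", "nan", "ant"


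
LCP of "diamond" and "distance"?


Word 1: "diamond"
Word 2: "distance"
Comparing from start:
  Pos 0: 'd' == 'd'
  Pos 1: 'i' == 'i'
  Pos 2: 'a' != 's' (stop)
LCP = "di" (length 2)


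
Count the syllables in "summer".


Word: "summer"
Syllable breakdown: sum-mer
Counting: 2 parts
= 2 syllables


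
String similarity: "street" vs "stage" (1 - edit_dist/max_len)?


Word 1: "street" (length 6)
Word 2: "stage" (length 5)
One optimal edit sequence:
  1. keep 's'
  2. keep 't'
  3. substitute 'r' -> 'a'  (+1)
  4. substitute 'e' -> 'g'  (+1)
  5. keep 'e'
  6. delete 't'  (+1)
Edit distance = 3
Max length = max(6, 5) = 6
Similarity = 1 - 3/6
= 0.5000


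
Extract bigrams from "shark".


Word: "shark" (length 5)
Number of bigrams = 5 - 2 + 1 = 4
  Position 0: "sh"
  Position 1: "ha"
  Position 2: "ar"
  Position 3: "rk"
Bigrams = "sh", "ha", "ar", "rk"


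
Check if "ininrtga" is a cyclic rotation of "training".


Word: "training", Candidate: "ininrtga"
Method: check if candidate is substring of word+word
"trainingtraining" contains "ininrtga"? No
Is rotation = No


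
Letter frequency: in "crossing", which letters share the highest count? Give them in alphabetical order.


Word: "crossing"
Letter counts:
  'c': 1
  'g': 1
  'i': 1
  'n': 1
  'o': 1
  'r': 1
  's': 2
Maximum count = 2
Most frequent = 's' (2 times each)


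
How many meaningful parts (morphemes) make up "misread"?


Word: "misread"
Morphemes: mis- | read
Each morpheme carries meaning
= 2 morphemes


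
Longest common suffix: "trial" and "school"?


Word 1: "trial"
Word 2: "school"
Comparing from end:
  Pos -1: 'l' == 'l'
  Pos -2: 'a' != 'o' (stop)
LCS = "l" (length 1)


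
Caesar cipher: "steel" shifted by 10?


Word: "steel"
Shift: 10
Each letter → (letter + shift) mod 26:
  's' (18) + 10 = 2 → 'c'
  't' (19) + 10 = 3 → 'd'
  'e' (4) + 10 = 14 → 'o'
  'e' (4) + 10 = 14 → 'o'
  'l' (11) + 10 = 21 → 'v'
Result = "cdoov"


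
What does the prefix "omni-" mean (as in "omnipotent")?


Prefix: omni-
As in: omnipotent -> omni- + potent
Meaning = all


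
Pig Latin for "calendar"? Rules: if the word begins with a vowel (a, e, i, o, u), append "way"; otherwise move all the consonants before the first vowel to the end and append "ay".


Word: "calendar"
Starts with consonant(s) → move to end, add 'ay'
Consonant cluster: "c"
Pig Latin = "alendarcay"


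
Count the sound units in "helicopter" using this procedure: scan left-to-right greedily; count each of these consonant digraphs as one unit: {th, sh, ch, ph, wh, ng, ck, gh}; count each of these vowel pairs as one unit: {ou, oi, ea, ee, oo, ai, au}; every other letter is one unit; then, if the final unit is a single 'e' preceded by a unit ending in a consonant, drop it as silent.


Word: "helicopter" (10 letters)
Left-to-right scan:
  1. 'h' (letter)
  2. 'e' (letter)
  3. 'l' (letter)
  4. 'i' (letter)
  5. 'c' (letter)
  6. 'o' (letter)
  7. 'p' (letter)
  8. 't' (letter)
  9. 'e' (letter)
  10. 'r' (letter)
Units from scan: 10
Sound units = 10 units


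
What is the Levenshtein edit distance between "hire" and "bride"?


Word 1: "hire" (length 4)
Word 2: "bride" (length 5)
One optimal edit sequence (insert/delete/substitute each cost 1):
  1. insert 'b'  (+1)
  2. substitute 'h' -> 'r'  (+1)
  3. keep 'i'
  4. substitute 'r' -> 'd'  (+1)
  5. keep 'e'
Total edit operations: 3
Edit distance = 3


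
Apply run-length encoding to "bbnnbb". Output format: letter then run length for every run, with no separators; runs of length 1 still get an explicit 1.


String: "bbnnbb"
Scanning for consecutive runs:
  'b' x 2
  'n' x 2
  'b' x 2
RLE = "b2n2b2"


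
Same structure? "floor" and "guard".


Pattern of "floor": [0, 1, 2, 2, 3]
Pattern of "guard": [0, 1, 2, 3, 4]
Patterns do not match
Same pattern = No


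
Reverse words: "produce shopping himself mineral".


Original: "produce shopping himself mineral"
Words (1..n): produce | shopping | himself | mineral
Reversed (n..1): mineral | himself | shopping | produce
Result = "mineral himself shopping produce"


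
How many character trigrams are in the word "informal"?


Word: "informal" (length 8)
Number of 3-grams = length - 3 + 1 = 8 - 3 + 1
= 6


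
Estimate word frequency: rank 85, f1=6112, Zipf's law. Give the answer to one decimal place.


Zipf's law: f(r) = f(1) / r
f(1) = 6112
f(85) = 6112 / 85
= 71.9 occurrences


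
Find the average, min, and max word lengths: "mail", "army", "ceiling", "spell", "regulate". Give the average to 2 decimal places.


Lengths: "mail"=4, "army"=4, "ceiling"=7, "spell"=5, "regulate"=8
Sum = 28, Count = 5
Average = 28/5 = 5.60
= avg=5.60, min=4, max=8


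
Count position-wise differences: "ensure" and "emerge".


Comparing character by character (same length = 6):
  Pos 0: 'e' vs 'e' =
  Pos 1: 'n' vs 'm' !=
  Pos 2: 's' vs 'e' !=
  Pos 3: 'u' vs 'r' !=
  Pos 4: 'r' vs 'g' !=
  Pos 5: 'e' vs 'e' =
Hamming distance = 4


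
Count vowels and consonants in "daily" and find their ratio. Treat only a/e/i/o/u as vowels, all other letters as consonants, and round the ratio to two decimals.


Word: "daily"
Vowels (a,e,i,o,u): 2
Consonants: 3
Ratio = 2/3
= 0.67


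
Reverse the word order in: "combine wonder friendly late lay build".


Original: "combine wonder friendly late lay build"
Words (1..n): combine | wonder | friendly | late | lay | build
Reversed (n..1): build | lay | late | friendly | wonder | combine
Result = "build lay late friendly wonder combine"


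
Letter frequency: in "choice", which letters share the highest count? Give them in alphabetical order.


Word: "choice"
Letter counts:
  'c': 2
  'e': 1
  'h': 1
  'i': 1
  'o': 1
Maximum count = 2
Most frequent = 'c' (2 times each)


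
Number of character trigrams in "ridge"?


Word: "ridge" (length 5)
Number of 3-grams = length - 3 + 1 = 5 - 3 + 1
= 3


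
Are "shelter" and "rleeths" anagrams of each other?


Word 1: "shelter" → sorted: eehlrst
Word 2: "rleeths" → sorted: eehlrst
Same letters? eehlrst == eehlrst
Anagram = Yes


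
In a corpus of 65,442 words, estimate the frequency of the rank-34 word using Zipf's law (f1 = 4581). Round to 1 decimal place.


Zipf's law: f(r) = f(1) / r
f(1) = 4581
f(34) = 4581 / 34
= 134.7 occurrences


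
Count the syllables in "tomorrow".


Word: "tomorrow"
Syllable breakdown: to | mor | row
Counting: 3 parts
= 3 syllables


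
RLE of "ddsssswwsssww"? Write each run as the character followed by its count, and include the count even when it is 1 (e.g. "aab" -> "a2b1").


String: "ddsssswwsssww"
Scanning for consecutive runs:
  'd' x 2
  's' x 4
  'w' x 2
  's' x 3
  'w' x 2
RLE = "d2s4w2s3w2"


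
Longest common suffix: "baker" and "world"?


Word 1: "baker"
Word 2: "world"
Comparing from end:
  Pos -1: 'r' != 'd' (stop)
LCS = "" (length 0)


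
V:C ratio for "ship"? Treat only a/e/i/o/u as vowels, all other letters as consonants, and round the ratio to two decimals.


Word: "ship"
Vowels (a,e,i,o,u): 1
Consonants: 3
Ratio = 1/3
= 0.33


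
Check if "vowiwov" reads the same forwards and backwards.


Word: "vowiwov"
Reversed: "vowiwov"
Forward == Backward? vowiwov == vowiwov
Palindrome = Yes


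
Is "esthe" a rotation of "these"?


Word: "these", Candidate: "esthe"
Method: check if candidate is substring of word+word
"thesethese" contains "esthe"? No
Is rotation = No


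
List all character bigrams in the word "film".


Word: "film" (length 4)
Number of bigrams = 4 - 2 + 1 = 3
  Position 0: "fi"
  Position 1: "il"
  Position 2: "lm"
Bigrams = "fi", "il", "lm"


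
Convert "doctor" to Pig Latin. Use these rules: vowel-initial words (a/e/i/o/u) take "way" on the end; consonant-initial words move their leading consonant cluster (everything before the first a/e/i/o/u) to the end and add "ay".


Word: "doctor"
Starts with consonant(s) → move to end, add 'ay'
Consonant cluster: "d"
Pig Latin = "octorday"


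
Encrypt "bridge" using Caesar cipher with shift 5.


Word: "bridge"
Shift: 5
Each letter → (letter + shift) mod 26:
  'b' (1) + 5 = 6 → 'g'
  'r' (17) + 5 = 22 → 'w'
  'i' (8) + 5 = 13 → 'n'
  'd' (3) + 5 = 8 → 'i'
  'g' (6) + 5 = 11 → 'l'
  'e' (4) + 5 = 9 → 'j'
Result = "gwnilj"


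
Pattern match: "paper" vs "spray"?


Pattern of "paper": [0, 1, 0, 2, 3]
Pattern of "spray": [0, 1, 2, 3, 4]
Patterns do not match
Same pattern = No


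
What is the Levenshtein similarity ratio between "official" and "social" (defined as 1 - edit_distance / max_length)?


Word 1: "official" (length 8)
Word 2: "social" (length 6)
One optimal edit sequence:
  1. delete 'o'  (+1)
  2. delete 'f'  (+1)
  3. substitute 'f' -> 's'  (+1)
  4. substitute 'i' -> 'o'  (+1)
  5. keep 'c'
  6. keep 'i'
  7. keep 'a'
  8. keep 'l'
Edit distance = 4
Max length = max(8, 6) = 8
Similarity = 1 - 4/8
= 0.5000


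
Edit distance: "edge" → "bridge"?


Word 1: "edge" (length 4)
Word 2: "bridge" (length 6)
One optimal edit sequence (insert/delete/substitute each cost 1):
  1. insert 'b'  (+1)
  2. insert 'r'  (+1)
  3. substitute 'e' -> 'i'  (+1)
  4. keep 'd'
  5. keep 'g'
  6. keep 'e'
Total edit operations: 3
Edit distance = 3


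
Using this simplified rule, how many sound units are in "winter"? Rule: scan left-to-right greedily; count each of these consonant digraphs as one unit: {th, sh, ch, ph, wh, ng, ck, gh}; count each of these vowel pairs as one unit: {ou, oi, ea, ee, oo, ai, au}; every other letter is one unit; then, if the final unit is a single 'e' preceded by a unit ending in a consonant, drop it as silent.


Word: "winter" (6 letters)
Left-to-right scan:
  (1) 'w' (letter)
  (2) 'i' (letter)
  (3) 'n' (letter)
  (4) 't' (letter)
  (5) 'e' (letter)
  (6) 'r' (letter)
Units from scan: 6
Sound units = 6 units


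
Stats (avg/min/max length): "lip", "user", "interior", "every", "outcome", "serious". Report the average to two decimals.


Lengths: "lip"=3, "user"=4, "interior"=8, "every"=5, "outcome"=7, "serious"=7
Sum = 34, Count = 6
Average = 34/6 = 5.67
= avg=5.67, min=3, max=8


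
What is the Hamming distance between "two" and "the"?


Comparing character by character (same length = 3):
  Pos 0: 't' vs 't' =
  Pos 1: 'w' vs 'h' !=
  Pos 2: 'o' vs 'e' !=
Hamming distance = 2


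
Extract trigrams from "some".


Word: "some" (length 4)
Number of trigrams = 4 - 3 + 1 = 2
  Position 0: "som"
  Position 1: "ome"
Trigrams = "som", "ome"


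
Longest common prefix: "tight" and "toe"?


Word 1: "tight"
Word 2: "toe"
Comparing from start:
  Pos 0: 't' == 't'
  Pos 1: 'i' != 'o' (stop)
LCP = "t" (length 1)


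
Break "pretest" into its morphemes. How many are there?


Word: "pretest"
Morphemes: pre- | test
Each morpheme carries meaning
= 2 morphemes


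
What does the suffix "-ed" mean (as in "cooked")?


Suffix: -ed
Example: cooked = cook + -ed
Meaning = past tense


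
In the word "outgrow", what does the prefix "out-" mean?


Prefix: out-
As in: outgrow -> out- + grow
Meaning = surpass


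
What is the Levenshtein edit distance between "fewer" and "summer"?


Word 1: "fewer" (length 5)
Word 2: "summer" (length 6)
One optimal edit sequence (insert/delete/substitute each cost 1):
  1. insert 's'  (+1)
  2. substitute 'f' -> 'u'  (+1)
  3. substitute 'e' -> 'm'  (+1)
  4. substitute 'w' -> 'm'  (+1)
  5. keep 'e'
  6. keep 'r'
Total edit operations: 4
Edit distance = 4


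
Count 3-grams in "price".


Word: "price" (length 5)
Number of 3-grams = length - 3 + 1 = 5 - 3 + 1
= 3


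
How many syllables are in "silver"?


Word: "silver"
Syllable breakdown: sil-ver
Counting: 2 parts
= 2 syllables


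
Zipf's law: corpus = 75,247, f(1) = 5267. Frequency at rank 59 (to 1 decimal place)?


Zipf's law: f(r) = f(1) / r
f(1) = 5267
f(59) = 5267 / 59
= 89.3 occurrences


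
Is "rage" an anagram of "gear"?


Word 1: "gear" → sorted: aegr
Word 2: "rage" → sorted: aegr
Same letters? aegr == aegr
Anagram = Yes


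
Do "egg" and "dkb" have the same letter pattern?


Pattern of "egg": [0, 1, 1]
Pattern of "dkb": [0, 1, 2]
Patterns do not match
Same pattern = No


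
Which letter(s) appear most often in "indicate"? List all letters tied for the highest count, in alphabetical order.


Word: "indicate"
Letter counts:
  'a': 1
  'c': 1
  'd': 1
  'e': 1
  'i': 2
  'n': 1
  't': 1
Maximum count = 2
Most frequent = 'i' (2 times each)


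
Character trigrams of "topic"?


Word: "topic" (length 5)
Number of trigrams = 5 - 3 + 1 = 3
  Position 0: "top"
  Position 1: "opi"
  Position 2: "pic"
Trigrams = "top", "opi", "pic"


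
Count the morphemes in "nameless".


Word: "nameless"
Morphemes: name + -less
Each morpheme carries meaning
= 2 morphemes


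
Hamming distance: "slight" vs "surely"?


Comparing character by character (same length = 6):
  Pos 0: 's' vs 's' =
  Pos 1: 'l' vs 'u' !=
  Pos 2: 'i' vs 'r' !=
  Pos 3: 'g' vs 'e' !=
  Pos 4: 'h' vs 'l' !=
  Pos 5: 't' vs 'y' !=
Hamming distance = 5


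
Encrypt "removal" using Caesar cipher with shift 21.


Word: "removal"
Shift: 21
Each letter → (letter + shift) mod 26:
  'r' (17) + 21 = 12 → 'm'
  'e' (4) + 21 = 25 → 'z'
  'm' (12) + 21 = 7 → 'h'
  'o' (14) + 21 = 9 → 'j'
  'v' (21) + 21 = 16 → 'q'
  'a' (0) + 21 = 21 → 'v'
  'l' (11) + 21 = 6 → 'g'
Result = "mzhjqvg"


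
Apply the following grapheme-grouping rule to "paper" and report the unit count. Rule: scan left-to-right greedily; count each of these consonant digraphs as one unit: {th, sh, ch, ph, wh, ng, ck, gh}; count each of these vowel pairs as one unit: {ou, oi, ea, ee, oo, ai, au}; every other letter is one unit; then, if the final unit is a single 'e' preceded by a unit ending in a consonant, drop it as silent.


Word: "paper" (5 letters)
Left-to-right scan:
  (1) 'p' (letter)
  (2) 'a' (letter)
  (3) 'p' (letter)
  (4) 'e' (letter)
  (5) 'r' (letter)
Units from scan: 5
Sound units = 5 units


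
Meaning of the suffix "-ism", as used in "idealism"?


Suffix: -ism
Example: idealism = ideal + -ism
Meaning = belief / practice


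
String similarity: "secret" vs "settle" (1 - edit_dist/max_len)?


Word 1: "secret" (length 6)
Word 2: "settle" (length 6)
One optimal edit sequence:
  1. keep 's'
  2. keep 'e'
  3. substitute 'c' -> 't'  (+1)
  4. substitute 'r' -> 't'  (+1)
  5. substitute 'e' -> 'l'  (+1)
  6. substitute 't' -> 'e'  (+1)
Edit distance = 4
Max length = max(6, 6) = 6
Similarity = 1 - 4/6
= 0.3333


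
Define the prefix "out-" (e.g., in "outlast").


Prefix: out-
Example: outlast = out- + last
Meaning = surpass


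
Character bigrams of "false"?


Word: "false" (length 5)
Number of bigrams = 5 - 2 + 1 = 4
  Position 0: "fa"
  Position 1: "al"
  Position 2: "ls"
  Position 3: "se"
Bigrams = "fa", "al", "ls", "se"


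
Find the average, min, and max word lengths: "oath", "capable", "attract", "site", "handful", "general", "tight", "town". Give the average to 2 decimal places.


Lengths: "oath"=4, "capable"=7, "attract"=7, "site"=4, "handful"=7, "general"=7, "tight"=5, "town"=4
Sum = 45, Count = 8
Average = 45/8 = 5.63
= avg=5.63, min=4, max=7


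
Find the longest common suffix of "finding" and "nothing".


Word 1: "finding"
Word 2: "nothing"
Comparing from end:
  Pos -1: 'g' == 'g'
  Pos -2: 'n' == 'n'
  Pos -3: 'i' == 'i'
  Pos -4: 'd' != 'h' (stop)
LCS = "ing" (length 3)


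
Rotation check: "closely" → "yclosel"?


Word: "closely", Candidate: "yclosel"
Method: check if candidate is substring of word+word
"closelyclosely" contains "yclosel"? Yes
Is rotation = Yes


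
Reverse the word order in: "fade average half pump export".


Original: "fade average half pump export"
Words (1..n): fade | average | half | pump | export
Reversed (n..1): export | pump | half | average | fade
Result = "export pump half average fade"
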